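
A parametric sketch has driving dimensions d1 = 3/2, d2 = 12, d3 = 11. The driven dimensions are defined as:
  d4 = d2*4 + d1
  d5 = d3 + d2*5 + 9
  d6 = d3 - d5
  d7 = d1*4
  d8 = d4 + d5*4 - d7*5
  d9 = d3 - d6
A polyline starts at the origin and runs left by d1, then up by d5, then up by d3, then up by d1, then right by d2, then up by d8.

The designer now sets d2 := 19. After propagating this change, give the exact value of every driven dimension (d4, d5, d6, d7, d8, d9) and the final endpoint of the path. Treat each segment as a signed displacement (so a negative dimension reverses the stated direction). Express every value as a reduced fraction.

Apply edit: d2 := 19
  d4 = d2*4 + d1 = 155/2
  d5 = d3 + d2*5 + 9 = 115
  d6 = d3 - d5 = -104
  d7 = d1*4 = 6
  d8 = d4 + d5*4 - d7*5 = 1015/2
  d9 = d3 - d6 = 115
Walk from origin (0, 0):
  seg 1: left by d1 = 3/2 → (-3/2, 0)
  seg 2: up by d5 = 115 → (-3/2, 115)
  seg 3: up by d3 = 11 → (-3/2, 126)
  seg 4: up by d1 = 3/2 → (-3/2, 255/2)
  seg 5: right by d2 = 19 → (35/2, 255/2)
  seg 6: up by d8 = 1015/2 → (35/2, 635)

d4 = 155/2
d5 = 115
d6 = -104
d7 = 6
d8 = 1015/2
d9 = 115
endpoint = (35/2, 635)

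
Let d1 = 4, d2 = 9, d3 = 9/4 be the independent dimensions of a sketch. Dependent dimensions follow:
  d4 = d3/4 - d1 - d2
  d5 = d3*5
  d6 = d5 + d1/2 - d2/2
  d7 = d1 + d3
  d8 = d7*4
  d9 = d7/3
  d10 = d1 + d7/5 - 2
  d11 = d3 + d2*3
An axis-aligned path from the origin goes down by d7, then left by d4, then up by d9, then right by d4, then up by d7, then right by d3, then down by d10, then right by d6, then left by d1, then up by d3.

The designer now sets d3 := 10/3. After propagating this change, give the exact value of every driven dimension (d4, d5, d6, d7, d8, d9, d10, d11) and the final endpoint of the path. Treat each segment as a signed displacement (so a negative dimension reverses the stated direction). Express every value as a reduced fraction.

Apply edit: d3 := 10/3
  d4 = d3/4 - d1 - d2 = -73/6
  d5 = d3*5 = 50/3
  d6 = d5 + d1/2 - d2/2 = 85/6
  d7 = d1 + d3 = 22/3
  d8 = d7*4 = 88/3
  d9 = d7/3 = 22/9
  d10 = d1 + d7/5 - 2 = 52/15
  d11 = d3 + d2*3 = 91/3
Walk from origin (0, 0):
  seg 1: down by d7 = 22/3 → (0, -22/3)
  seg 2: left by d4 = -73/6 → (73/6, -22/3)
  seg 3: up by d9 = 22/9 → (73/6, -44/9)
  seg 4: right by d4 = -73/6 → (0, -44/9)
  seg 5: up by d7 = 22/3 → (0, 22/9)
  seg 6: right by d3 = 10/3 → (10/3, 22/9)
  seg 7: down by d10 = 52/15 → (10/3, -46/45)
  seg 8: right by d6 = 85/6 → (35/2, -46/45)
  seg 9: left by d1 = 4 → (27/2, -46/45)
  seg 10: up by d3 = 10/3 → (27/2, 104/45)

d4 = -73/6
d5 = 50/3
d6 = 85/6
d7 = 22/3
d8 = 88/3
d9 = 22/9
d10 = 52/15
d11 = 91/3
endpoint = (27/2, 104/45)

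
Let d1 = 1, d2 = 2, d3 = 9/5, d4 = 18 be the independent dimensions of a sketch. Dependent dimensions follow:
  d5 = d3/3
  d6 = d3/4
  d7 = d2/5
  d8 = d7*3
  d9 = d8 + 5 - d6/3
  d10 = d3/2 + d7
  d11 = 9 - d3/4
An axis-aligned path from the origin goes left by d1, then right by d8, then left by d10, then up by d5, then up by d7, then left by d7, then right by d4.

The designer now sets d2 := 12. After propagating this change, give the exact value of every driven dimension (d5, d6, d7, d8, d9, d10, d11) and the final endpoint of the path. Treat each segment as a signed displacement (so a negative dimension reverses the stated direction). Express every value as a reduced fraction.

d5 = 3/5
d6 = 9/20
d7 = 12/5
d8 = 36/5
d9 = 241/20
d10 = 33/10
d11 = 171/20
endpoint = (37/2, 3)

Apply edit: d2 := 12
  d5 = d3/3 = 3/5
  d6 = d3/4 = 9/20
  d7 = d2/5 = 12/5
  d8 = d7*3 = 36/5
  d9 = d8 + 5 - d6/3 = 241/20
  d10 = d3/2 + d7 = 33/10
  d11 = 9 - d3/4 = 171/20
Walk from origin (0, 0):
  seg 1: left by d1 = 1 → (-1, 0)
  seg 2: right by d8 = 36/5 → (31/5, 0)
  seg 3: left by d10 = 33/10 → (29/10, 0)
  seg 4: up by d5 = 3/5 → (29/10, 3/5)
  seg 5: up by d7 = 12/5 → (29/10, 3)
  seg 6: left by d7 = 12/5 → (1/2, 3)
  seg 7: right by d4 = 18 → (37/2, 3)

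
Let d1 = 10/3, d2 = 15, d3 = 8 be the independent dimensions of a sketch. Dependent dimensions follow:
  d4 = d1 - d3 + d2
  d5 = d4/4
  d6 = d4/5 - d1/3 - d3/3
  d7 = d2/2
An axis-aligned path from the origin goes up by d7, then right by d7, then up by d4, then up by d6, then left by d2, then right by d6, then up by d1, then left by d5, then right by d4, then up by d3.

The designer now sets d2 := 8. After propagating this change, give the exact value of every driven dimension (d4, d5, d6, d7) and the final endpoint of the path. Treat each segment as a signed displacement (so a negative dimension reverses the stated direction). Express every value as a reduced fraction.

Apply edit: d2 := 8
  d4 = d1 - d3 + d2 = 10/3
  d5 = d4/4 = 5/6
  d6 = d4/5 - d1/3 - d3/3 = -28/9
  d7 = d2/2 = 4
Walk from origin (0, 0):
  seg 1: up by d7 = 4 → (0, 4)
  seg 2: right by d7 = 4 → (4, 4)
  seg 3: up by d4 = 10/3 → (4, 22/3)
  seg 4: up by d6 = -28/9 → (4, 38/9)
  seg 5: left by d2 = 8 → (-4, 38/9)
  seg 6: right by d6 = -28/9 → (-64/9, 38/9)
  seg 7: up by d1 = 10/3 → (-64/9, 68/9)
  seg 8: left by d5 = 5/6 → (-143/18, 68/9)
  seg 9: right by d4 = 10/3 → (-83/18, 68/9)
  seg 10: up by d3 = 8 → (-83/18, 140/9)

d4 = 10/3
d5 = 5/6
d6 = -28/9
d7 = 4
endpoint = (-83/18, 140/9)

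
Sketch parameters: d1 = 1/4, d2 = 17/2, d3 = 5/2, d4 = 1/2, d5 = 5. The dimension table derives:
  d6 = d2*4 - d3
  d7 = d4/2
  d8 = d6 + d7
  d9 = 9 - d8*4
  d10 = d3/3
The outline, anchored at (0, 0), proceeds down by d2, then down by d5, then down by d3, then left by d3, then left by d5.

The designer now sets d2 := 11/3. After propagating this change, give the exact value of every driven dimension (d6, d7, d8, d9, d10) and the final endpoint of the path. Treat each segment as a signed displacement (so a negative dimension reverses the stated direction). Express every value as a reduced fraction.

d6 = 73/6
d7 = 1/4
d8 = 149/12
d9 = -122/3
d10 = 5/6
endpoint = (-15/2, -67/6)

Apply edit: d2 := 11/3
  d6 = d2*4 - d3 = 73/6
  d7 = d4/2 = 1/4
  d8 = d6 + d7 = 149/12
  d9 = 9 - d8*4 = -122/3
  d10 = d3/3 = 5/6
Walk from origin (0, 0):
  seg 1: down by d2 = 11/3 → (0, -11/3)
  seg 2: down by d5 = 5 → (0, -26/3)
  seg 3: down by d3 = 5/2 → (0, -67/6)
  seg 4: left by d3 = 5/2 → (-5/2, -67/6)
  seg 5: left by d5 = 5 → (-15/2, -67/6)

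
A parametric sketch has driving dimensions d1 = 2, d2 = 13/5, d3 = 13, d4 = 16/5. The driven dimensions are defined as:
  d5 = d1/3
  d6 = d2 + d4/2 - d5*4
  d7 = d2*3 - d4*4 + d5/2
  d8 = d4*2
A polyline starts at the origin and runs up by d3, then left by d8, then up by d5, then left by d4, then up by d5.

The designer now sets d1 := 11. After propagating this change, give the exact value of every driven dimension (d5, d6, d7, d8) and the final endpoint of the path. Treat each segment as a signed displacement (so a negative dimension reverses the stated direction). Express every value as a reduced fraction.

d5 = 11/3
d6 = -157/15
d7 = -19/6
d8 = 32/5
endpoint = (-48/5, 61/3)

Apply edit: d1 := 11
  d5 = d1/3 = 11/3
  d6 = d2 + d4/2 - d5*4 = -157/15
  d7 = d2*3 - d4*4 + d5/2 = -19/6
  d8 = d4*2 = 32/5
Walk from origin (0, 0):
  seg 1: up by d3 = 13 → (0, 13)
  seg 2: left by d8 = 32/5 → (-32/5, 13)
  seg 3: up by d5 = 11/3 → (-32/5, 50/3)
  seg 4: left by d4 = 16/5 → (-48/5, 50/3)
  seg 5: up by d5 = 11/3 → (-48/5, 61/3)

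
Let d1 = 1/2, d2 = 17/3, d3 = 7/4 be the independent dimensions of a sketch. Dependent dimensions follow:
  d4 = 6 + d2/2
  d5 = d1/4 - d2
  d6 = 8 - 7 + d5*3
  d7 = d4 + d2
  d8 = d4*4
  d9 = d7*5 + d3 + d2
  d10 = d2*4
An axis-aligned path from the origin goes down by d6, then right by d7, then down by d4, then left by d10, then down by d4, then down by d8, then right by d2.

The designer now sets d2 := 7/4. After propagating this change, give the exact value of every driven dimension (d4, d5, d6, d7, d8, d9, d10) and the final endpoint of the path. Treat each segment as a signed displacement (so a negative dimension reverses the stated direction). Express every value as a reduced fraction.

Apply edit: d2 := 7/4
  d4 = 6 + d2/2 = 55/8
  d5 = d1/4 - d2 = -13/8
  d6 = 8 - 7 + d5*3 = -31/8
  d7 = d4 + d2 = 69/8
  d8 = d4*4 = 55/2
  d9 = d7*5 + d3 + d2 = 373/8
  d10 = d2*4 = 7
Walk from origin (0, 0):
  seg 1: down by d6 = -31/8 → (0, 31/8)
  seg 2: right by d7 = 69/8 → (69/8, 31/8)
  seg 3: down by d4 = 55/8 → (69/8, -3)
  seg 4: left by d10 = 7 → (13/8, -3)
  seg 5: down by d4 = 55/8 → (13/8, -79/8)
  seg 6: down by d8 = 55/2 → (13/8, -299/8)
  seg 7: right by d2 = 7/4 → (27/8, -299/8)

d4 = 55/8
d5 = -13/8
d6 = -31/8
d7 = 69/8
d8 = 55/2
d9 = 373/8
d10 = 7
endpoint = (27/8, -299/8)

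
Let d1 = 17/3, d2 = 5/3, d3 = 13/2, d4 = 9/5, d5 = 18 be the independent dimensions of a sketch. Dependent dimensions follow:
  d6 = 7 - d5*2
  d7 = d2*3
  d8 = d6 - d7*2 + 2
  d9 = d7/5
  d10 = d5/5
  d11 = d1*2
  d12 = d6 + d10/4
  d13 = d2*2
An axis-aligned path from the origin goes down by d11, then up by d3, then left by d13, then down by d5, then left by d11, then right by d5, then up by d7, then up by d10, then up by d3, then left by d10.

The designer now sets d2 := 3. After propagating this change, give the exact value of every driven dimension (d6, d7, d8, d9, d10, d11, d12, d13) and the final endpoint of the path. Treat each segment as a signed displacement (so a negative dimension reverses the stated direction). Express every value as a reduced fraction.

d6 = -29
d7 = 9
d8 = -45
d9 = 9/5
d10 = 18/5
d11 = 34/3
d12 = -281/10
d13 = 6
endpoint = (-44/15, -56/15)

Apply edit: d2 := 3
  d6 = 7 - d5*2 = -29
  d7 = d2*3 = 9
  d8 = d6 - d7*2 + 2 = -45
  d9 = d7/5 = 9/5
  d10 = d5/5 = 18/5
  d11 = d1*2 = 34/3
  d12 = d6 + d10/4 = -281/10
  d13 = d2*2 = 6
Walk from origin (0, 0):
  seg 1: down by d11 = 34/3 → (0, -34/3)
  seg 2: up by d3 = 13/2 → (0, -29/6)
  seg 3: left by d13 = 6 → (-6, -29/6)
  seg 4: down by d5 = 18 → (-6, -137/6)
  seg 5: left by d11 = 34/3 → (-52/3, -137/6)
  seg 6: right by d5 = 18 → (2/3, -137/6)
  seg 7: up by d7 = 9 → (2/3, -83/6)
  seg 8: up by d10 = 18/5 → (2/3, -307/30)
  seg 9: up by d3 = 13/2 → (2/3, -56/15)
  seg 10: left by d10 = 18/5 → (-44/15, -56/15)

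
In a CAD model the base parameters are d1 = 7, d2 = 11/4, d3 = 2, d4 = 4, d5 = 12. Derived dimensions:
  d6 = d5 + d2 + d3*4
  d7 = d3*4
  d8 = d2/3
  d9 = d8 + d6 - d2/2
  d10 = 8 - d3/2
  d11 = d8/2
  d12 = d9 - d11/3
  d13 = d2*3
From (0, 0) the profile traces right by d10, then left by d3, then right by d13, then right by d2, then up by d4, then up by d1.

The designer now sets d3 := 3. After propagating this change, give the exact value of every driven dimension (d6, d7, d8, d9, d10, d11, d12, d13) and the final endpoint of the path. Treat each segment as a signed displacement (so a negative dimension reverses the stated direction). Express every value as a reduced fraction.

Apply edit: d3 := 3
  d6 = d5 + d2 + d3*4 = 107/4
  d7 = d3*4 = 12
  d8 = d2/3 = 11/12
  d9 = d8 + d6 - d2/2 = 631/24
  d10 = 8 - d3/2 = 13/2
  d11 = d8/2 = 11/24
  d12 = d9 - d11/3 = 941/36
  d13 = d2*3 = 33/4
Walk from origin (0, 0):
  seg 1: right by d10 = 13/2 → (13/2, 0)
  seg 2: left by d3 = 3 → (7/2, 0)
  seg 3: right by d13 = 33/4 → (47/4, 0)
  seg 4: right by d2 = 11/4 → (29/2, 0)
  seg 5: up by d4 = 4 → (29/2, 4)
  seg 6: up by d1 = 7 → (29/2, 11)

d6 = 107/4
d7 = 12
d8 = 11/12
d9 = 631/24
d10 = 13/2
d11 = 11/24
d12 = 941/36
d13 = 33/4
endpoint = (29/2, 11)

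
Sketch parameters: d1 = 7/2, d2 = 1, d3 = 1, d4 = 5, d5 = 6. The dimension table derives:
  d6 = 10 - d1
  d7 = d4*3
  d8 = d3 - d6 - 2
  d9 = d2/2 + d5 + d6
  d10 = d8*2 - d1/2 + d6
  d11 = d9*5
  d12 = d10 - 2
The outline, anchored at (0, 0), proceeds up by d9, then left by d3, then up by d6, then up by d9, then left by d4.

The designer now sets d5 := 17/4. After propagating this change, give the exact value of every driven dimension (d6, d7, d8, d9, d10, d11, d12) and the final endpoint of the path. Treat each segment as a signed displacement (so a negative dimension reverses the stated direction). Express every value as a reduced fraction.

d6 = 13/2
d7 = 15
d8 = -15/2
d9 = 45/4
d10 = -41/4
d11 = 225/4
d12 = -49/4
endpoint = (-6, 29)

Apply edit: d5 := 17/4
  d6 = 10 - d1 = 13/2
  d7 = d4*3 = 15
  d8 = d3 - d6 - 2 = -15/2
  d9 = d2/2 + d5 + d6 = 45/4
  d10 = d8*2 - d1/2 + d6 = -41/4
  d11 = d9*5 = 225/4
  d12 = d10 - 2 = -49/4
Walk from origin (0, 0):
  seg 1: up by d9 = 45/4 → (0, 45/4)
  seg 2: left by d3 = 1 → (-1, 45/4)
  seg 3: up by d6 = 13/2 → (-1, 71/4)
  seg 4: up by d9 = 45/4 → (-1, 29)
  seg 5: left by d4 = 5 → (-6, 29)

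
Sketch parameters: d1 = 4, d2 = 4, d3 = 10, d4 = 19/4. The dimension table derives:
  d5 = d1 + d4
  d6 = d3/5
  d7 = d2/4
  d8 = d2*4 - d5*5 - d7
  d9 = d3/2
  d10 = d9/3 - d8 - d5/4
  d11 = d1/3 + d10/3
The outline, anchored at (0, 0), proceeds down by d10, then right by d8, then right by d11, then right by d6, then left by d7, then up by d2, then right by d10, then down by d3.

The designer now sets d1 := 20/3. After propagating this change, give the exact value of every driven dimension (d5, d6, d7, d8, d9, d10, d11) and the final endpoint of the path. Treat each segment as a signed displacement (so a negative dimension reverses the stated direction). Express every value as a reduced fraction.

Apply edit: d1 := 20/3
  d5 = d1 + d4 = 137/12
  d6 = d3/5 = 2
  d7 = d2/4 = 1
  d8 = d2*4 - d5*5 - d7 = -505/12
  d9 = d3/2 = 5
  d10 = d9/3 - d8 - d5/4 = 1963/48
  d11 = d1/3 + d10/3 = 761/48
Walk from origin (0, 0):
  seg 1: down by d10 = 1963/48 → (0, -1963/48)
  seg 2: right by d8 = -505/12 → (-505/12, -1963/48)
  seg 3: right by d11 = 761/48 → (-1259/48, -1963/48)
  seg 4: right by d6 = 2 → (-1163/48, -1963/48)
  seg 5: left by d7 = 1 → (-1211/48, -1963/48)
  seg 6: up by d2 = 4 → (-1211/48, -1771/48)
  seg 7: right by d10 = 1963/48 → (47/3, -1771/48)
  seg 8: down by d3 = 10 → (47/3, -2251/48)

d5 = 137/12
d6 = 2
d7 = 1
d8 = -505/12
d9 = 5
d10 = 1963/48
d11 = 761/48
endpoint = (47/3, -2251/48)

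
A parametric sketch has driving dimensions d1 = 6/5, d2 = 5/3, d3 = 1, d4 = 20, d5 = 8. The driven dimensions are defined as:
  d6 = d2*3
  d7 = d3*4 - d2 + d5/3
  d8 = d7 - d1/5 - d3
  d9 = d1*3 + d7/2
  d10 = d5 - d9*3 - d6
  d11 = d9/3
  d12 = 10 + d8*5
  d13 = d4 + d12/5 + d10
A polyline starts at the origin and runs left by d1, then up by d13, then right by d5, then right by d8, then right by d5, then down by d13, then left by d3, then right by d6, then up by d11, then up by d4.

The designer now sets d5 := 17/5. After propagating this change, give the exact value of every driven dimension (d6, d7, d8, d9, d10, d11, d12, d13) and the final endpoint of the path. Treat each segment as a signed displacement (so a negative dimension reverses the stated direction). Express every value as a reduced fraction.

Apply edit: d5 := 17/5
  d6 = d2*3 = 5
  d7 = d3*4 - d2 + d5/3 = 52/15
  d8 = d7 - d1/5 - d3 = 167/75
  d9 = d1*3 + d7/2 = 16/3
  d10 = d5 - d9*3 - d6 = -88/5
  d11 = d9/3 = 16/9
  d12 = 10 + d8*5 = 317/15
  d13 = d4 + d12/5 + d10 = 497/75
Walk from origin (0, 0):
  seg 1: left by d1 = 6/5 → (-6/5, 0)
  seg 2: up by d13 = 497/75 → (-6/5, 497/75)
  seg 3: right by d5 = 17/5 → (11/5, 497/75)
  seg 4: right by d8 = 167/75 → (332/75, 497/75)
  seg 5: right by d5 = 17/5 → (587/75, 497/75)
  seg 6: down by d13 = 497/75 → (587/75, 0)
  seg 7: left by d3 = 1 → (512/75, 0)
  seg 8: right by d6 = 5 → (887/75, 0)
  seg 9: up by d11 = 16/9 → (887/75, 16/9)
  seg 10: up by d4 = 20 → (887/75, 196/9)

d6 = 5
d7 = 52/15
d8 = 167/75
d9 = 16/3
d10 = -88/5
d11 = 16/9
d12 = 317/15
d13 = 497/75
endpoint = (887/75, 196/9)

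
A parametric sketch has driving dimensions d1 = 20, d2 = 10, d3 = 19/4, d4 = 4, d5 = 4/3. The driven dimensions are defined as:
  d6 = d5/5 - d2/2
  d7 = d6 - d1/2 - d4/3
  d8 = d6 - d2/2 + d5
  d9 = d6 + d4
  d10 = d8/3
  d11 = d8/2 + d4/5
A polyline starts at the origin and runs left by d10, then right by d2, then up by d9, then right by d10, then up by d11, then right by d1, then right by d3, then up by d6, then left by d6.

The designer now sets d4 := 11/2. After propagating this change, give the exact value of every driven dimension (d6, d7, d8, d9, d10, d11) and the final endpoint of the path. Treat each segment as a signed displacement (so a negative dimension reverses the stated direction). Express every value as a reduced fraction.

Apply edit: d4 := 11/2
  d6 = d5/5 - d2/2 = -71/15
  d7 = d6 - d1/2 - d4/3 = -497/30
  d8 = d6 - d2/2 + d5 = -42/5
  d9 = d6 + d4 = 23/30
  d10 = d8/3 = -14/5
  d11 = d8/2 + d4/5 = -31/10
Walk from origin (0, 0):
  seg 1: left by d10 = -14/5 → (14/5, 0)
  seg 2: right by d2 = 10 → (64/5, 0)
  seg 3: up by d9 = 23/30 → (64/5, 23/30)
  seg 4: right by d10 = -14/5 → (10, 23/30)
  seg 5: up by d11 = -31/10 → (10, -7/3)
  seg 6: right by d1 = 20 → (30, -7/3)
  seg 7: right by d3 = 19/4 → (139/4, -7/3)
  seg 8: up by d6 = -71/15 → (139/4, -106/15)
  seg 9: left by d6 = -71/15 → (2369/60, -106/15)

d6 = -71/15
d7 = -497/30
d8 = -42/5
d9 = 23/30
d10 = -14/5
d11 = -31/10
endpoint = (2369/60, -106/15)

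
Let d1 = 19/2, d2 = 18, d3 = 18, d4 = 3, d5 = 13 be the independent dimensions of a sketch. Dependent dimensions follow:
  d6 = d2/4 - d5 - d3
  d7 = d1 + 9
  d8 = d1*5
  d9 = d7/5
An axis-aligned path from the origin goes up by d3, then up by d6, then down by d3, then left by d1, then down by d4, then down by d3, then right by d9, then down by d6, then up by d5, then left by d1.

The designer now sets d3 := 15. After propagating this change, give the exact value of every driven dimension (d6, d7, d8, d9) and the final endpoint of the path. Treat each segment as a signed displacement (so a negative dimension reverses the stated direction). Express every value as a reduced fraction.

Apply edit: d3 := 15
  d6 = d2/4 - d5 - d3 = -47/2
  d7 = d1 + 9 = 37/2
  d8 = d1*5 = 95/2
  d9 = d7/5 = 37/10
Walk from origin (0, 0):
  seg 1: up by d3 = 15 → (0, 15)
  seg 2: up by d6 = -47/2 → (0, -17/2)
  seg 3: down by d3 = 15 → (0, -47/2)
  seg 4: left by d1 = 19/2 → (-19/2, -47/2)
  seg 5: down by d4 = 3 → (-19/2, -53/2)
  seg 6: down by d3 = 15 → (-19/2, -83/2)
  seg 7: right by d9 = 37/10 → (-29/5, -83/2)
  seg 8: down by d6 = -47/2 → (-29/5, -18)
  seg 9: up by d5 = 13 → (-29/5, -5)
  seg 10: left by d1 = 19/2 → (-153/10, -5)

d6 = -47/2
d7 = 37/2
d8 = 95/2
d9 = 37/10
endpoint = (-153/10, -5)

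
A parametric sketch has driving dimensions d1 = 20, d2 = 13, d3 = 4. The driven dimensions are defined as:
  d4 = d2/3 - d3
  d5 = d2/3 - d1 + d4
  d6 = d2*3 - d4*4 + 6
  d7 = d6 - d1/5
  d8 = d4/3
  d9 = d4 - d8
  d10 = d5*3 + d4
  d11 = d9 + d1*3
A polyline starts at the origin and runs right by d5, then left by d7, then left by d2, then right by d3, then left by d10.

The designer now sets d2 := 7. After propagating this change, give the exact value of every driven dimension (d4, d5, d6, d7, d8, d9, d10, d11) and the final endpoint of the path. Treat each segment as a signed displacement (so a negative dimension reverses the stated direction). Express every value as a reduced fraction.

Apply edit: d2 := 7
  d4 = d2/3 - d3 = -5/3
  d5 = d2/3 - d1 + d4 = -58/3
  d6 = d2*3 - d4*4 + 6 = 101/3
  d7 = d6 - d1/5 = 89/3
  d8 = d4/3 = -5/9
  d9 = d4 - d8 = -10/9
  d10 = d5*3 + d4 = -179/3
  d11 = d9 + d1*3 = 530/9
Walk from origin (0, 0):
  seg 1: right by d5 = -58/3 → (-58/3, 0)
  seg 2: left by d7 = 89/3 → (-49, 0)
  seg 3: left by d2 = 7 → (-56, 0)
  seg 4: right by d3 = 4 → (-52, 0)
  seg 5: left by d10 = -179/3 → (23/3, 0)

d4 = -5/3
d5 = -58/3
d6 = 101/3
d7 = 89/3
d8 = -5/9
d9 = -10/9
d10 = -179/3
d11 = 530/9
endpoint = (23/3, 0)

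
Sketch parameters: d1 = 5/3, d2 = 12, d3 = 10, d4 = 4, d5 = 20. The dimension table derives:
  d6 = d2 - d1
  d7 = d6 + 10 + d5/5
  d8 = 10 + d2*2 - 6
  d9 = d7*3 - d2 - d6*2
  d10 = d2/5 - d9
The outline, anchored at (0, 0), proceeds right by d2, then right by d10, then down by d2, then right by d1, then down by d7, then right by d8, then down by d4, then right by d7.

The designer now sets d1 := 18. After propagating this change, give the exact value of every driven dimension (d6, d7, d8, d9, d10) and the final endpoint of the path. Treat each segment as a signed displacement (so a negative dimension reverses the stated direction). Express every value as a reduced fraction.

Apply edit: d1 := 18
  d6 = d2 - d1 = -6
  d7 = d6 + 10 + d5/5 = 8
  d8 = 10 + d2*2 - 6 = 28
  d9 = d7*3 - d2 - d6*2 = 24
  d10 = d2/5 - d9 = -108/5
Walk from origin (0, 0):
  seg 1: right by d2 = 12 → (12, 0)
  seg 2: right by d10 = -108/5 → (-48/5, 0)
  seg 3: down by d2 = 12 → (-48/5, -12)
  seg 4: right by d1 = 18 → (42/5, -12)
  seg 5: down by d7 = 8 → (42/5, -20)
  seg 6: right by d8 = 28 → (182/5, -20)
  seg 7: down by d4 = 4 → (182/5, -24)
  seg 8: right by d7 = 8 → (222/5, -24)

d6 = -6
d7 = 8
d8 = 28
d9 = 24
d10 = -108/5
endpoint = (222/5, -24)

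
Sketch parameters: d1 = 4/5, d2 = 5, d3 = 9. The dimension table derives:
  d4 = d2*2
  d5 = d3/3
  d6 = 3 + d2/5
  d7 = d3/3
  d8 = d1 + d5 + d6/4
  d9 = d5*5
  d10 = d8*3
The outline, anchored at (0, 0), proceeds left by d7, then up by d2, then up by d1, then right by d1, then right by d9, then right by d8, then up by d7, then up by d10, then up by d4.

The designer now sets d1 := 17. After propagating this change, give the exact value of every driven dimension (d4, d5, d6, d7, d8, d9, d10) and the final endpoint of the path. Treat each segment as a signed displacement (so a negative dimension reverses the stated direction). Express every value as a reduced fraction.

d4 = 10
d5 = 3
d6 = 4
d7 = 3
d8 = 21
d9 = 15
d10 = 63
endpoint = (50, 98)

Apply edit: d1 := 17
  d4 = d2*2 = 10
  d5 = d3/3 = 3
  d6 = 3 + d2/5 = 4
  d7 = d3/3 = 3
  d8 = d1 + d5 + d6/4 = 21
  d9 = d5*5 = 15
  d10 = d8*3 = 63
Walk from origin (0, 0):
  seg 1: left by d7 = 3 → (-3, 0)
  seg 2: up by d2 = 5 → (-3, 5)
  seg 3: up by d1 = 17 → (-3, 22)
  seg 4: right by d1 = 17 → (14, 22)
  seg 5: right by d9 = 15 → (29, 22)
  seg 6: right by d8 = 21 → (50, 22)
  seg 7: up by d7 = 3 → (50, 25)
  seg 8: up by d10 = 63 → (50, 88)
  seg 9: up by d4 = 10 → (50, 98)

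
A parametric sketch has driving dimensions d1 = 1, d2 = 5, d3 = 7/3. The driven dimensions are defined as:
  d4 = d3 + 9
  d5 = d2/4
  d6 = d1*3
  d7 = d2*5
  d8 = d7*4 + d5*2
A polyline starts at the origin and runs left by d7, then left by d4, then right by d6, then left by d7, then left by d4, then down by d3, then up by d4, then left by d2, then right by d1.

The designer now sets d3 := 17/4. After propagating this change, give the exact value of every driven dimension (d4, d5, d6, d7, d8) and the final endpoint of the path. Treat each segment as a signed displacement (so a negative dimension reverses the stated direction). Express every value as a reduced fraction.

d4 = 53/4
d5 = 5/4
d6 = 3
d7 = 25
d8 = 205/2
endpoint = (-155/2, 9)

Apply edit: d3 := 17/4
  d4 = d3 + 9 = 53/4
  d5 = d2/4 = 5/4
  d6 = d1*3 = 3
  d7 = d2*5 = 25
  d8 = d7*4 + d5*2 = 205/2
Walk from origin (0, 0):
  seg 1: left by d7 = 25 → (-25, 0)
  seg 2: left by d4 = 53/4 → (-153/4, 0)
  seg 3: right by d6 = 3 → (-141/4, 0)
  seg 4: left by d7 = 25 → (-241/4, 0)
  seg 5: left by d4 = 53/4 → (-147/2, 0)
  seg 6: down by d3 = 17/4 → (-147/2, -17/4)
  seg 7: up by d4 = 53/4 → (-147/2, 9)
  seg 8: left by d2 = 5 → (-157/2, 9)
  seg 9: right by d1 = 1 → (-155/2, 9)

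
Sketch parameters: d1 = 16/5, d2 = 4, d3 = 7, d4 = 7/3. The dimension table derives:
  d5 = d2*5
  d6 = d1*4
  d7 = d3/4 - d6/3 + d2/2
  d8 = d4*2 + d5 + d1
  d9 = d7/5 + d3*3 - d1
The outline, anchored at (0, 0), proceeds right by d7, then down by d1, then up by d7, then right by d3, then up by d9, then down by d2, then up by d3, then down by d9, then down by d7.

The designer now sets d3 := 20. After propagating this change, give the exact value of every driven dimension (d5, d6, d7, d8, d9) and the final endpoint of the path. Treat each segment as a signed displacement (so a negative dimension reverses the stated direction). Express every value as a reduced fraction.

Apply edit: d3 := 20
  d5 = d2*5 = 20
  d6 = d1*4 = 64/5
  d7 = d3/4 - d6/3 + d2/2 = 41/15
  d8 = d4*2 + d5 + d1 = 418/15
  d9 = d7/5 + d3*3 - d1 = 4301/75
Walk from origin (0, 0):
  seg 1: right by d7 = 41/15 → (41/15, 0)
  seg 2: down by d1 = 16/5 → (41/15, -16/5)
  seg 3: up by d7 = 41/15 → (41/15, -7/15)
  seg 4: right by d3 = 20 → (341/15, -7/15)
  seg 5: up by d9 = 4301/75 → (341/15, 1422/25)
  seg 6: down by d2 = 4 → (341/15, 1322/25)
  seg 7: up by d3 = 20 → (341/15, 1822/25)
  seg 8: down by d9 = 4301/75 → (341/15, 233/15)
  seg 9: down by d7 = 41/15 → (341/15, 64/5)

d5 = 20
d6 = 64/5
d7 = 41/15
d8 = 418/15
d9 = 4301/75
endpoint = (341/15, 64/5)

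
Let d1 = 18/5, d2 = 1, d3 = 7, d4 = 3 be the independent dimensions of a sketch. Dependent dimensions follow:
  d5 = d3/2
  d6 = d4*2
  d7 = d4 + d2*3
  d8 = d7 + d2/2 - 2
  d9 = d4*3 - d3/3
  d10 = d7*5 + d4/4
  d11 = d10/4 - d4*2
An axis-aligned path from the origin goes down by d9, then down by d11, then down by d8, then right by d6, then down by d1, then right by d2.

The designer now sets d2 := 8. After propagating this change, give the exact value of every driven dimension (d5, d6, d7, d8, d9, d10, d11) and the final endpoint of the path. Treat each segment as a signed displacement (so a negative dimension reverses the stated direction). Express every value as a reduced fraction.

Apply edit: d2 := 8
  d5 = d3/2 = 7/2
  d6 = d4*2 = 6
  d7 = d4 + d2*3 = 27
  d8 = d7 + d2/2 - 2 = 29
  d9 = d4*3 - d3/3 = 20/3
  d10 = d7*5 + d4/4 = 543/4
  d11 = d10/4 - d4*2 = 447/16
Walk from origin (0, 0):
  seg 1: down by d9 = 20/3 → (0, -20/3)
  seg 2: down by d11 = 447/16 → (0, -1661/48)
  seg 3: down by d8 = 29 → (0, -3053/48)
  seg 4: right by d6 = 6 → (6, -3053/48)
  seg 5: down by d1 = 18/5 → (6, -16129/240)
  seg 6: right by d2 = 8 → (14, -16129/240)

d5 = 7/2
d6 = 6
d7 = 27
d8 = 29
d9 = 20/3
d10 = 543/4
d11 = 447/16
endpoint = (14, -16129/240)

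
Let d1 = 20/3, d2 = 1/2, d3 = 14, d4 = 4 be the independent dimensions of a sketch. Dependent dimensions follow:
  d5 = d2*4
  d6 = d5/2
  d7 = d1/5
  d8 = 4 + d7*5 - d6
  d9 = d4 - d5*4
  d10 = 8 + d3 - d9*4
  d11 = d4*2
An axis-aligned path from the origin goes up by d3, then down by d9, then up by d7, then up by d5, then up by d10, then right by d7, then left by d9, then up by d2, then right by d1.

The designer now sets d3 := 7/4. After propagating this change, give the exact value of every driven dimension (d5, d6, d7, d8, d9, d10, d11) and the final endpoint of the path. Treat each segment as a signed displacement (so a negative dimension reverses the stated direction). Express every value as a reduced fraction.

d5 = 2
d6 = 1
d7 = 4/3
d8 = 29/3
d9 = -4
d10 = 103/4
d11 = 8
endpoint = (12, 106/3)

Apply edit: d3 := 7/4
  d5 = d2*4 = 2
  d6 = d5/2 = 1
  d7 = d1/5 = 4/3
  d8 = 4 + d7*5 - d6 = 29/3
  d9 = d4 - d5*4 = -4
  d10 = 8 + d3 - d9*4 = 103/4
  d11 = d4*2 = 8
Walk from origin (0, 0):
  seg 1: up by d3 = 7/4 → (0, 7/4)
  seg 2: down by d9 = -4 → (0, 23/4)
  seg 3: up by d7 = 4/3 → (0, 85/12)
  seg 4: up by d5 = 2 → (0, 109/12)
  seg 5: up by d10 = 103/4 → (0, 209/6)
  seg 6: right by d7 = 4/3 → (4/3, 209/6)
  seg 7: left by d9 = -4 → (16/3, 209/6)
  seg 8: up by d2 = 1/2 → (16/3, 106/3)
  seg 9: right by d1 = 20/3 → (12, 106/3)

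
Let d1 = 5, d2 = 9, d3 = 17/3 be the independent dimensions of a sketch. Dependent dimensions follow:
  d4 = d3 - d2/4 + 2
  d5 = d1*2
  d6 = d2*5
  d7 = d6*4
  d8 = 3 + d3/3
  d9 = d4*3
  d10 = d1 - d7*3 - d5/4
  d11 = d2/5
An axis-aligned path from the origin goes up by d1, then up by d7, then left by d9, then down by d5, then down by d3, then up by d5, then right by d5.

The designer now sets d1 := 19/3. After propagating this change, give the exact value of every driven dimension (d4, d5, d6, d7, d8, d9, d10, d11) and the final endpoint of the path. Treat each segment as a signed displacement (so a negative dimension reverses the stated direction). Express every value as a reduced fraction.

d4 = 65/12
d5 = 38/3
d6 = 45
d7 = 180
d8 = 44/9
d9 = 65/4
d10 = -3221/6
d11 = 9/5
endpoint = (-43/12, 542/3)

Apply edit: d1 := 19/3
  d4 = d3 - d2/4 + 2 = 65/12
  d5 = d1*2 = 38/3
  d6 = d2*5 = 45
  d7 = d6*4 = 180
  d8 = 3 + d3/3 = 44/9
  d9 = d4*3 = 65/4
  d10 = d1 - d7*3 - d5/4 = -3221/6
  d11 = d2/5 = 9/5
Walk from origin (0, 0):
  seg 1: up by d1 = 19/3 → (0, 19/3)
  seg 2: up by d7 = 180 → (0, 559/3)
  seg 3: left by d9 = 65/4 → (-65/4, 559/3)
  seg 4: down by d5 = 38/3 → (-65/4, 521/3)
  seg 5: down by d3 = 17/3 → (-65/4, 168)
  seg 6: up by d5 = 38/3 → (-65/4, 542/3)
  seg 7: right by d5 = 38/3 → (-43/12, 542/3)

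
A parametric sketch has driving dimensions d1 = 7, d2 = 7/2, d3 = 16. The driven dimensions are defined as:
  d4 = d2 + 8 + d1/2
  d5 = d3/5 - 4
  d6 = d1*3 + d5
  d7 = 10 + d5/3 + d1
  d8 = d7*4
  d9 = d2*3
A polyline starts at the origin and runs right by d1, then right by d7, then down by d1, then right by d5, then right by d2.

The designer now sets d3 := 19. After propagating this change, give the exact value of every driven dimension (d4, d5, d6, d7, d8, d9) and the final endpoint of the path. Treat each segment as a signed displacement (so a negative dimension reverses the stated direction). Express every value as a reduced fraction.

d4 = 15
d5 = -1/5
d6 = 104/5
d7 = 254/15
d8 = 1016/15
d9 = 21/2
endpoint = (817/30, -7)

Apply edit: d3 := 19
  d4 = d2 + 8 + d1/2 = 15
  d5 = d3/5 - 4 = -1/5
  d6 = d1*3 + d5 = 104/5
  d7 = 10 + d5/3 + d1 = 254/15
  d8 = d7*4 = 1016/15
  d9 = d2*3 = 21/2
Walk from origin (0, 0):
  seg 1: right by d1 = 7 → (7, 0)
  seg 2: right by d7 = 254/15 → (359/15, 0)
  seg 3: down by d1 = 7 → (359/15, -7)
  seg 4: right by d5 = -1/5 → (356/15, -7)
  seg 5: right by d2 = 7/2 → (817/30, -7)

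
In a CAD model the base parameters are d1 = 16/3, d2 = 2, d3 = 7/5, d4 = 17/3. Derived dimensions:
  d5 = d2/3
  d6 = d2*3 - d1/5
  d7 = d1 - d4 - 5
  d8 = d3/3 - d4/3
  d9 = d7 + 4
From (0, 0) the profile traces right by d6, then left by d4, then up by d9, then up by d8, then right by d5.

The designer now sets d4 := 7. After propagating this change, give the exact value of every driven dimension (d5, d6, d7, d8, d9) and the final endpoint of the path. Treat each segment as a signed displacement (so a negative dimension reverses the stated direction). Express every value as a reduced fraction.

d5 = 2/3
d6 = 74/15
d7 = -20/3
d8 = -28/15
d9 = -8/3
endpoint = (-7/5, -68/15)

Apply edit: d4 := 7
  d5 = d2/3 = 2/3
  d6 = d2*3 - d1/5 = 74/15
  d7 = d1 - d4 - 5 = -20/3
  d8 = d3/3 - d4/3 = -28/15
  d9 = d7 + 4 = -8/3
Walk from origin (0, 0):
  seg 1: right by d6 = 74/15 → (74/15, 0)
  seg 2: left by d4 = 7 → (-31/15, 0)
  seg 3: up by d9 = -8/3 → (-31/15, -8/3)
  seg 4: up by d8 = -28/15 → (-31/15, -68/15)
  seg 5: right by d5 = 2/3 → (-7/5, -68/15)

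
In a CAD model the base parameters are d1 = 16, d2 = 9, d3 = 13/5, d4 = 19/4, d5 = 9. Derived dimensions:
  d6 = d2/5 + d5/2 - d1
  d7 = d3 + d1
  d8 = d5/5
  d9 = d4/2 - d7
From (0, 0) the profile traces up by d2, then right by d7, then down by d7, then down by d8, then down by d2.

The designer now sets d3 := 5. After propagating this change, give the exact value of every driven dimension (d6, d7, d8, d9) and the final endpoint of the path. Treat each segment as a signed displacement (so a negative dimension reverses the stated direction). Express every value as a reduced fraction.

d6 = -97/10
d7 = 21
d8 = 9/5
d9 = -149/8
endpoint = (21, -114/5)

Apply edit: d3 := 5
  d6 = d2/5 + d5/2 - d1 = -97/10
  d7 = d3 + d1 = 21
  d8 = d5/5 = 9/5
  d9 = d4/2 - d7 = -149/8
Walk from origin (0, 0):
  seg 1: up by d2 = 9 → (0, 9)
  seg 2: right by d7 = 21 → (21, 9)
  seg 3: down by d7 = 21 → (21, -12)
  seg 4: down by d8 = 9/5 → (21, -69/5)
  seg 5: down by d2 = 9 → (21, -114/5)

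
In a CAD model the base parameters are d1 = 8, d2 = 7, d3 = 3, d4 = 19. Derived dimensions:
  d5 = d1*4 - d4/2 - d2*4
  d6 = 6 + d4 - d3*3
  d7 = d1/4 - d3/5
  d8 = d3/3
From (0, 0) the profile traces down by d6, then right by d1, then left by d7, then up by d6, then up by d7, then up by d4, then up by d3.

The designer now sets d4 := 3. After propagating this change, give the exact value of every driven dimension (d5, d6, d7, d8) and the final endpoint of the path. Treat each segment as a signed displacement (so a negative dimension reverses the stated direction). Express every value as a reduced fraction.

Apply edit: d4 := 3
  d5 = d1*4 - d4/2 - d2*4 = 5/2
  d6 = 6 + d4 - d3*3 = 0
  d7 = d1/4 - d3/5 = 7/5
  d8 = d3/3 = 1
Walk from origin (0, 0):
  seg 1: down by d6 = 0 → (0, 0)
  seg 2: right by d1 = 8 → (8, 0)
  seg 3: left by d7 = 7/5 → (33/5, 0)
  seg 4: up by d6 = 0 → (33/5, 0)
  seg 5: up by d7 = 7/5 → (33/5, 7/5)
  seg 6: up by d4 = 3 → (33/5, 22/5)
  seg 7: up by d3 = 3 → (33/5, 37/5)

d5 = 5/2
d6 = 0
d7 = 7/5
d8 = 1
endpoint = (33/5, 37/5)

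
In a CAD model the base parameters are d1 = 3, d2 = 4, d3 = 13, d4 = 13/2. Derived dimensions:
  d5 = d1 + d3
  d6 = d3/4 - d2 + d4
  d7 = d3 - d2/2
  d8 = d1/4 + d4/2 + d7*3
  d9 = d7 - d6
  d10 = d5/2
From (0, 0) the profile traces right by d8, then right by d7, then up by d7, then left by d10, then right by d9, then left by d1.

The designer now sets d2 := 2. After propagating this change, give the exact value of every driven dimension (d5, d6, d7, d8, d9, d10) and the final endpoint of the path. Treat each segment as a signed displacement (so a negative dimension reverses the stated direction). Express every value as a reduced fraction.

Apply edit: d2 := 2
  d5 = d1 + d3 = 16
  d6 = d3/4 - d2 + d4 = 31/4
  d7 = d3 - d2/2 = 12
  d8 = d1/4 + d4/2 + d7*3 = 40
  d9 = d7 - d6 = 17/4
  d10 = d5/2 = 8
Walk from origin (0, 0):
  seg 1: right by d8 = 40 → (40, 0)
  seg 2: right by d7 = 12 → (52, 0)
  seg 3: up by d7 = 12 → (52, 12)
  seg 4: left by d10 = 8 → (44, 12)
  seg 5: right by d9 = 17/4 → (193/4, 12)
  seg 6: left by d1 = 3 → (181/4, 12)

d5 = 16
d6 = 31/4
d7 = 12
d8 = 40
d9 = 17/4
d10 = 8
endpoint = (181/4, 12)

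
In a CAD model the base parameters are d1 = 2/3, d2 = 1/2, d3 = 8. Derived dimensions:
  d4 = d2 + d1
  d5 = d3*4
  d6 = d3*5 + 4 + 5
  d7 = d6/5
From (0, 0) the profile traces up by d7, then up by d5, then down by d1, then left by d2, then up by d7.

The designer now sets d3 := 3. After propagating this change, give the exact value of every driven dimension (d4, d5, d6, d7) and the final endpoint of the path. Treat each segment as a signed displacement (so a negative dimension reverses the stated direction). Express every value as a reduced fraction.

Apply edit: d3 := 3
  d4 = d2 + d1 = 7/6
  d5 = d3*4 = 12
  d6 = d3*5 + 4 + 5 = 24
  d7 = d6/5 = 24/5
Walk from origin (0, 0):
  seg 1: up by d7 = 24/5 → (0, 24/5)
  seg 2: up by d5 = 12 → (0, 84/5)
  seg 3: down by d1 = 2/3 → (0, 242/15)
  seg 4: left by d2 = 1/2 → (-1/2, 242/15)
  seg 5: up by d7 = 24/5 → (-1/2, 314/15)

d4 = 7/6
d5 = 12
d6 = 24
d7 = 24/5
endpoint = (-1/2, 314/15)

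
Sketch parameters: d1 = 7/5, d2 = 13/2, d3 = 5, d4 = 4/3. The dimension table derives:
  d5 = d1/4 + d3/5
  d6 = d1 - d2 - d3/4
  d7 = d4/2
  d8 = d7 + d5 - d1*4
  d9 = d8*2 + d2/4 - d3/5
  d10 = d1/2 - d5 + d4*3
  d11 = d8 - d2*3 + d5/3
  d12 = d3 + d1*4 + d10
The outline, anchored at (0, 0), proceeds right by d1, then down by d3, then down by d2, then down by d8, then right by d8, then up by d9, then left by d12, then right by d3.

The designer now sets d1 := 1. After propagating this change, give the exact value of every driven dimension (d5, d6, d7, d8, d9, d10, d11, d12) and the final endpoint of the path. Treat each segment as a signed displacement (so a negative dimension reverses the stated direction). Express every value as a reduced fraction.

Apply edit: d1 := 1
  d5 = d1/4 + d3/5 = 5/4
  d6 = d1 - d2 - d3/4 = -27/4
  d7 = d4/2 = 2/3
  d8 = d7 + d5 - d1*4 = -25/12
  d9 = d8*2 + d2/4 - d3/5 = -85/24
  d10 = d1/2 - d5 + d4*3 = 13/4
  d11 = d8 - d2*3 + d5/3 = -127/6
  d12 = d3 + d1*4 + d10 = 49/4
Walk from origin (0, 0):
  seg 1: right by d1 = 1 → (1, 0)
  seg 2: down by d3 = 5 → (1, -5)
  seg 3: down by d2 = 13/2 → (1, -23/2)
  seg 4: down by d8 = -25/12 → (1, -113/12)
  seg 5: right by d8 = -25/12 → (-13/12, -113/12)
  seg 6: up by d9 = -85/24 → (-13/12, -311/24)
  seg 7: left by d12 = 49/4 → (-40/3, -311/24)
  seg 8: right by d3 = 5 → (-25/3, -311/24)

d5 = 5/4
d6 = -27/4
d7 = 2/3
d8 = -25/12
d9 = -85/24
d10 = 13/4
d11 = -127/6
d12 = 49/4
endpoint = (-25/3, -311/24)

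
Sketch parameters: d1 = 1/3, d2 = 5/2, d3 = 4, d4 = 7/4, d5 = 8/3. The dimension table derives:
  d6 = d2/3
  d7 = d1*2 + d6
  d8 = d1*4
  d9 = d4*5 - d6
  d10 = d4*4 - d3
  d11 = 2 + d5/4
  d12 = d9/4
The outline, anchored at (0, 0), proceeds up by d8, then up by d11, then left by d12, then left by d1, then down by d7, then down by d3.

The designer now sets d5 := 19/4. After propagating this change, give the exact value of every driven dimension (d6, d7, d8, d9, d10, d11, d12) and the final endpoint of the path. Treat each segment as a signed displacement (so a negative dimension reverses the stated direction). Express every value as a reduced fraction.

Apply edit: d5 := 19/4
  d6 = d2/3 = 5/6
  d7 = d1*2 + d6 = 3/2
  d8 = d1*4 = 4/3
  d9 = d4*5 - d6 = 95/12
  d10 = d4*4 - d3 = 3
  d11 = 2 + d5/4 = 51/16
  d12 = d9/4 = 95/48
Walk from origin (0, 0):
  seg 1: up by d8 = 4/3 → (0, 4/3)
  seg 2: up by d11 = 51/16 → (0, 217/48)
  seg 3: left by d12 = 95/48 → (-95/48, 217/48)
  seg 4: left by d1 = 1/3 → (-37/16, 217/48)
  seg 5: down by d7 = 3/2 → (-37/16, 145/48)
  seg 6: down by d3 = 4 → (-37/16, -47/48)

d6 = 5/6
d7 = 3/2
d8 = 4/3
d9 = 95/12
d10 = 3
d11 = 51/16
d12 = 95/48
endpoint = (-37/16, -47/48)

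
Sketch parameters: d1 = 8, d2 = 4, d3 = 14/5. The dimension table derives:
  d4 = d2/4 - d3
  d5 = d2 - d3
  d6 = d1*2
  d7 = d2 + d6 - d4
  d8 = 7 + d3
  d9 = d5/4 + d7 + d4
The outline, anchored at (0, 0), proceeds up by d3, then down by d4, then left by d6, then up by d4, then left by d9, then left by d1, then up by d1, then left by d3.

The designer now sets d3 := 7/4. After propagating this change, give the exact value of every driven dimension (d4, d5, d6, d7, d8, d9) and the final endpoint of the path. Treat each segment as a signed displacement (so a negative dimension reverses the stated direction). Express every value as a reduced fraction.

Apply edit: d3 := 7/4
  d4 = d2/4 - d3 = -3/4
  d5 = d2 - d3 = 9/4
  d6 = d1*2 = 16
  d7 = d2 + d6 - d4 = 83/4
  d8 = 7 + d3 = 35/4
  d9 = d5/4 + d7 + d4 = 329/16
Walk from origin (0, 0):
  seg 1: up by d3 = 7/4 → (0, 7/4)
  seg 2: down by d4 = -3/4 → (0, 5/2)
  seg 3: left by d6 = 16 → (-16, 5/2)
  seg 4: up by d4 = -3/4 → (-16, 7/4)
  seg 5: left by d9 = 329/16 → (-585/16, 7/4)
  seg 6: left by d1 = 8 → (-713/16, 7/4)
  seg 7: up by d1 = 8 → (-713/16, 39/4)
  seg 8: left by d3 = 7/4 → (-741/16, 39/4)

d4 = -3/4
d5 = 9/4
d6 = 16
d7 = 83/4
d8 = 35/4
d9 = 329/16
endpoint = (-741/16, 39/4)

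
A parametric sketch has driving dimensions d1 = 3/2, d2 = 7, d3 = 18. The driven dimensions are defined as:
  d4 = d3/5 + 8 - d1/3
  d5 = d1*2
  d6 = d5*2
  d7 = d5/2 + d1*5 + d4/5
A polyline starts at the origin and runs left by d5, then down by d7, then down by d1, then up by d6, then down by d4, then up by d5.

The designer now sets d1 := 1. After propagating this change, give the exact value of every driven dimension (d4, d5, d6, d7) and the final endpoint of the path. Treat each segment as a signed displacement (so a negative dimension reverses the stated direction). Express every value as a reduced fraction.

Apply edit: d1 := 1
  d4 = d3/5 + 8 - d1/3 = 169/15
  d5 = d1*2 = 2
  d6 = d5*2 = 4
  d7 = d5/2 + d1*5 + d4/5 = 619/75
Walk from origin (0, 0):
  seg 1: left by d5 = 2 → (-2, 0)
  seg 2: down by d7 = 619/75 → (-2, -619/75)
  seg 3: down by d1 = 1 → (-2, -694/75)
  seg 4: up by d6 = 4 → (-2, -394/75)
  seg 5: down by d4 = 169/15 → (-2, -413/25)
  seg 6: up by d5 = 2 → (-2, -363/25)

d4 = 169/15
d5 = 2
d6 = 4
d7 = 619/75
endpoint = (-2, -363/25)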